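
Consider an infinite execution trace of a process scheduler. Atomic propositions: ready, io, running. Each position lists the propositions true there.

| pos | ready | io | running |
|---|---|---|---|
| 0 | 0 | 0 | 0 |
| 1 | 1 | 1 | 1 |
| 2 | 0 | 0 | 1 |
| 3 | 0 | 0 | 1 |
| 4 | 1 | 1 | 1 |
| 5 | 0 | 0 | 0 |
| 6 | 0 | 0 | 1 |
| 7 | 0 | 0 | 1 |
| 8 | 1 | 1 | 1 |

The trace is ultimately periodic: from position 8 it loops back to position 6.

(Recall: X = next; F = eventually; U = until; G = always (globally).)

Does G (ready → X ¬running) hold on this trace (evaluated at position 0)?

Violated

ready → X ¬running must hold at every position from 0 onward. It fails at position 1, so G (ready → X ¬running) is false.
Positions where ready holds: 1, 4, 8.
Check X ¬running at each: 1→fails, 4→ok, 8→fails.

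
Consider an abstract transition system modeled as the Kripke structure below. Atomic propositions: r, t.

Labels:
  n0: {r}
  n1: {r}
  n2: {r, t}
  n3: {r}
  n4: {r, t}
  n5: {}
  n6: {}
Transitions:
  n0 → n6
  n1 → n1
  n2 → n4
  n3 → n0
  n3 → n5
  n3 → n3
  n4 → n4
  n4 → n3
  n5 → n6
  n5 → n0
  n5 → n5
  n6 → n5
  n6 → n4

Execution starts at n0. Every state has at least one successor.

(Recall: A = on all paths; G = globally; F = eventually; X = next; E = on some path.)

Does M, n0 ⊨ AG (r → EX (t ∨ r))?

States satisfying r → EX (t ∨ r): {n1, n2, n3, n4, n5, n6}.
States satisfying AG (r → EX (t ∨ r)): {n1}.
n0 is reachable from n0 and violates r → EX (t ∨ r), so AG fails at n0.
n0 ∉ Sat(AG (r → EX (t ∨ r))).

Does not hold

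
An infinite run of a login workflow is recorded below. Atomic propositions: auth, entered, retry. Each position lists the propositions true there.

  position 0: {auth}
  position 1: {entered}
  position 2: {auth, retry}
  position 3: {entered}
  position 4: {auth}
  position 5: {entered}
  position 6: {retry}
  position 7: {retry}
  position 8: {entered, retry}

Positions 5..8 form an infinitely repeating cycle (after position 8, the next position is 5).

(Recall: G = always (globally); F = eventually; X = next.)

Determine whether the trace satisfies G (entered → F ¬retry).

entered → F ¬retry holds at every position 0..8, and those are all positions ever visited, so G (entered → F ¬retry) holds.
Positions where entered holds: 1, 3, 5, 8.
Check F ¬retry at each: 1→ok, 3→ok, 5→ok, 8→ok.

Holds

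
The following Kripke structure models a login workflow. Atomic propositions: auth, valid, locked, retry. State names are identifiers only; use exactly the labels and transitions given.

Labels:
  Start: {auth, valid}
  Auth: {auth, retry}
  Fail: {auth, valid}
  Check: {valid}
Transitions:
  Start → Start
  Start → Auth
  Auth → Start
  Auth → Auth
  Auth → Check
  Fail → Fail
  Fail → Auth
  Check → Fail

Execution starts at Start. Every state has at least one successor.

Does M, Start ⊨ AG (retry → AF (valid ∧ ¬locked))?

States satisfying retry → AF (valid ∧ ¬locked): {Start, Fail, Check}.
States satisfying AG (retry → AF (valid ∧ ¬locked)): ∅.
Auth is reachable from Start and violates retry → AF (valid ∧ ¬locked), so AG fails at Start.
Start ∉ Sat(AG (retry → AF (valid ∧ ¬locked))).

No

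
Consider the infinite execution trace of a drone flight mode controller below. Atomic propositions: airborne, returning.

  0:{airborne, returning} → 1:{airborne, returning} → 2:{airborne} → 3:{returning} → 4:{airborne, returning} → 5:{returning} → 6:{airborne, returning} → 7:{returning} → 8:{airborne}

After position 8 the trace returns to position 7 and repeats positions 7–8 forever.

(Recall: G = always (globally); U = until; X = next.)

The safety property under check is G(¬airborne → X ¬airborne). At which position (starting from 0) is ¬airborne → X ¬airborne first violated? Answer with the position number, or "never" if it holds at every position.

Check ¬airborne → X ¬airborne at each position in order: 0 ✓, 1 ✓, 2 ✓.
At position 3 the labels are {returning} and the next position 4 has {airborne, returning}, so ¬airborne → X ¬airborne is false there. This is the first violation.

3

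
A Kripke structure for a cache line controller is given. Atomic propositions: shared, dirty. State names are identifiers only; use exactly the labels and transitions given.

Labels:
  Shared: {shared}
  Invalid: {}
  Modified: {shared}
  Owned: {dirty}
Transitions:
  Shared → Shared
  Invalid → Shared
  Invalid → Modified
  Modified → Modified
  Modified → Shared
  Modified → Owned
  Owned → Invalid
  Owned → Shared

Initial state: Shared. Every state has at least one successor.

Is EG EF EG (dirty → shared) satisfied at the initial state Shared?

States satisfying EF EG (dirty → shared): {Shared, Invalid, Modified, Owned}.
States satisfying EG EF EG (dirty → shared): {Shared, Invalid, Modified, Owned}.
Shared ∈ Sat(EG EF EG (dirty → shared)).

Satisfied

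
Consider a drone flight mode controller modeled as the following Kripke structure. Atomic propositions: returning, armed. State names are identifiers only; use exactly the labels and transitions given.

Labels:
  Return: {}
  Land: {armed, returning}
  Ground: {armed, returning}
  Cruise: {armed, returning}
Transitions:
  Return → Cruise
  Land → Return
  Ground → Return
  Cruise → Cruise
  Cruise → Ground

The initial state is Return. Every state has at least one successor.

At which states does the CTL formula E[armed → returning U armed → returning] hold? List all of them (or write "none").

{Return, Land, Ground, Cruise}

States satisfying armed → returning: {Return, Land, Ground, Cruise}.
States satisfying E[armed → returning U armed → returning]: {Return, Land, Ground, Cruise}.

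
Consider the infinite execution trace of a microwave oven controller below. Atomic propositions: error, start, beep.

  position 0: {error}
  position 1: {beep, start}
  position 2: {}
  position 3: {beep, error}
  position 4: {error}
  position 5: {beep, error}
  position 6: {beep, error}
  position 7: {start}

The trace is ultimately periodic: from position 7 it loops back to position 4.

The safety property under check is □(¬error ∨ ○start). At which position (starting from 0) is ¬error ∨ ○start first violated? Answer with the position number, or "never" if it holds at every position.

Check ¬error ∨ ○start at each position in order: 0 ✓, 1 ✓, 2 ✓.
At position 3 the labels are {beep, error} and the next position 4 has {error}, so ¬error ∨ ○start is false there. This is the first violation.

3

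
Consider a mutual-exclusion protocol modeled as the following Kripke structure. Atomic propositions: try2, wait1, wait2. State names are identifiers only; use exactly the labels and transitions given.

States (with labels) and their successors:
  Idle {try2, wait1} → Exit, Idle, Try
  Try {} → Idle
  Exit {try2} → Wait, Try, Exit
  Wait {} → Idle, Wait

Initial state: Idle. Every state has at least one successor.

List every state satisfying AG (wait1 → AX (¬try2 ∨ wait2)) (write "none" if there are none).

States satisfying wait1 → AX (¬try2 ∨ wait2): {Try, Exit, Wait}.
States satisfying AG (wait1 → AX (¬try2 ∨ wait2)): ∅.

none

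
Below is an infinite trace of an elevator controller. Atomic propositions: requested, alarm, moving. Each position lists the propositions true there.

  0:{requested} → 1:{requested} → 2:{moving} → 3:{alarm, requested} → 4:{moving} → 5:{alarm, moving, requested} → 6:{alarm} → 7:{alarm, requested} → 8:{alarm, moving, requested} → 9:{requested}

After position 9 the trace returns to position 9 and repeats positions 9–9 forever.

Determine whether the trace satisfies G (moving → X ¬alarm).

moving → X ¬alarm must hold at every position from 0 onward. It fails at position 2, so G (moving → X ¬alarm) is false.
Positions where moving holds: 2, 4, 5, 8.
Check X ¬alarm at each: 2→fails, 4→fails, 5→fails, 8→ok.

Violated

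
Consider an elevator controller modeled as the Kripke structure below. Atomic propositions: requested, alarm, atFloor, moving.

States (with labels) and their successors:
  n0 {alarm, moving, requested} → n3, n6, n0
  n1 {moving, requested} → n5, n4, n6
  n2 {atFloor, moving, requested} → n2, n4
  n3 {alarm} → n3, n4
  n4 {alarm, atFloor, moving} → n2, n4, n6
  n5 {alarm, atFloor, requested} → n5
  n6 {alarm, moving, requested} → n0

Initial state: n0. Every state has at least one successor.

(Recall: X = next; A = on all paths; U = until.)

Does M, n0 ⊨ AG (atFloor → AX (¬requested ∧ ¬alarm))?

Violated

States satisfying atFloor → AX (¬requested ∧ ¬alarm): {n0, n1, n3, n6}.
States satisfying AG (atFloor → AX (¬requested ∧ ¬alarm)): ∅.
n2 is reachable from n0 and violates atFloor → AX (¬requested ∧ ¬alarm), so AG fails at n0.
n0 ∉ Sat(AG (atFloor → AX (¬requested ∧ ¬alarm))).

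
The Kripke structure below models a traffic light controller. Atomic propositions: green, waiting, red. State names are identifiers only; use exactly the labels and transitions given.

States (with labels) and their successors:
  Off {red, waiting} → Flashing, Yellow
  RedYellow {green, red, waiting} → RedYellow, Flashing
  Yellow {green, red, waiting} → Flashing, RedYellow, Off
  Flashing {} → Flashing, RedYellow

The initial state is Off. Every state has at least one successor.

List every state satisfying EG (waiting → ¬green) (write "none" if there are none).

{Off, Flashing}

States satisfying waiting → ¬green: {Off, Flashing}.
States satisfying EG (waiting → ¬green): {Off, Flashing}.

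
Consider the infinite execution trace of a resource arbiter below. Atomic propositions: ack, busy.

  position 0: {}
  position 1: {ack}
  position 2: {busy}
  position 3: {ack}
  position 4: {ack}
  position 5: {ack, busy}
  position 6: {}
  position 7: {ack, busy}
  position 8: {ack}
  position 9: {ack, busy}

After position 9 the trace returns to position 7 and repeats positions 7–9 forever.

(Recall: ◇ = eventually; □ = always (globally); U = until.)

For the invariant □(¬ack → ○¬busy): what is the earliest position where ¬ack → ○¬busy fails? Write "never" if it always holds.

Check ¬ack → ○¬busy at each position in order: 0 ✓, 1 ✓, 2 ✓, 3 ✓, 4 ✓, 5 ✓.
At position 6 the labels are {} and the next position 7 has {ack, busy}, so ¬ack → ○¬busy is false there. This is the first violation.

6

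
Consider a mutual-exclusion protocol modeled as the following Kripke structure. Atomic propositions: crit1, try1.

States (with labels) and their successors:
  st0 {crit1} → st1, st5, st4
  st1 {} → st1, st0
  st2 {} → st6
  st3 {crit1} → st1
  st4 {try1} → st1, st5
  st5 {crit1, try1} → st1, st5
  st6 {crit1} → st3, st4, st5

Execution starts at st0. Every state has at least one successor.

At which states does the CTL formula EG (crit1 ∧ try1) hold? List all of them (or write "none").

States satisfying crit1 ∧ try1: {st5}.
States satisfying EG (crit1 ∧ try1): {st5}.

{st5}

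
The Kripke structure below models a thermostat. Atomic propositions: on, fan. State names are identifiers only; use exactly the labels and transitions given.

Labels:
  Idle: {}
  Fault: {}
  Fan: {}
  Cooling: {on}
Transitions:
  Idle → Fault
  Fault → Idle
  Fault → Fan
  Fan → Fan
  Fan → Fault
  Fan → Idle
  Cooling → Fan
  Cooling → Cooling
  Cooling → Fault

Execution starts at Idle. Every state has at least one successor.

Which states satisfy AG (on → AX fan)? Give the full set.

States satisfying on → AX fan: {Idle, Fault, Fan}.
States satisfying AG (on → AX fan): {Idle, Fault, Fan}.

{Idle, Fault, Fan}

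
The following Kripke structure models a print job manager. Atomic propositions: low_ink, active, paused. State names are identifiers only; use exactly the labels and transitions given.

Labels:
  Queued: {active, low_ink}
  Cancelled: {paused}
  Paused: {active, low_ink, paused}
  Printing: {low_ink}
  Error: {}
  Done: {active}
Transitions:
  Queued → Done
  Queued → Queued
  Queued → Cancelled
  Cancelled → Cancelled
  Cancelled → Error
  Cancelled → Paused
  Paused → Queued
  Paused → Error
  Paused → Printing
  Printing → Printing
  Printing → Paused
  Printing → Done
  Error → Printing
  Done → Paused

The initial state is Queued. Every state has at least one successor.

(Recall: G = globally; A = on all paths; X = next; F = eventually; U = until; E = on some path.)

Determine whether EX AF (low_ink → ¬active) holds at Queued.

Holds

States satisfying AF (low_ink → ¬active): {Cancelled, Printing, Error, Done}.
States satisfying EX AF (low_ink → ¬active): {Queued, Cancelled, Paused, Printing, Error}.
Queued ∈ Sat(EX AF (low_ink → ¬active)).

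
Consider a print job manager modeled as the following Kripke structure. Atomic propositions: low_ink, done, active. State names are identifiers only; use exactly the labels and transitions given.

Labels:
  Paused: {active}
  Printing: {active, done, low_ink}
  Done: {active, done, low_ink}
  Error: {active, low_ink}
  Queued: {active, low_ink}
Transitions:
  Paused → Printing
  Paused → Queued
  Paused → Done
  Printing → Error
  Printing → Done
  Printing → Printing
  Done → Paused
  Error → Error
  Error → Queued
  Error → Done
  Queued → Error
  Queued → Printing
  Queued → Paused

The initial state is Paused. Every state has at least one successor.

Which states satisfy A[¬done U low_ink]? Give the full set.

{Paused, Printing, Done, Error, Queued}

States satisfying ¬done: {Paused, Error, Queued}.
States satisfying low_ink: {Printing, Done, Error, Queued}.
States satisfying A[¬done U low_ink]: {Paused, Printing, Done, Error, Queued}.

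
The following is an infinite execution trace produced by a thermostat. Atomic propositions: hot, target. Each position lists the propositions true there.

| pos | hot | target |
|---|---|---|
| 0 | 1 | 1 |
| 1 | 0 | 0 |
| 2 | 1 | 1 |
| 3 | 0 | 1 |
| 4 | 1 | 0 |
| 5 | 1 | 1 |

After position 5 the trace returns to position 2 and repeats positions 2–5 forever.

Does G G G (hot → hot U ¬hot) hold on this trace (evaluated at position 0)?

G G (hot → hot U ¬hot) holds at every position 0..5, and those are all positions ever visited, so G G G (hot → hot U ¬hot) holds.

Satisfied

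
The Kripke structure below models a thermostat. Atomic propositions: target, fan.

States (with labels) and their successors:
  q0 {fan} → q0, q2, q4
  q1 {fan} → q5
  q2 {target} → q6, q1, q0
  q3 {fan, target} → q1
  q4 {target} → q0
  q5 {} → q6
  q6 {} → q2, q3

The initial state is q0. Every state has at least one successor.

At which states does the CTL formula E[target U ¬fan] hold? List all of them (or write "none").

States satisfying target: {q2, q3, q4}.
States satisfying ¬fan: {q2, q4, q5, q6}.
States satisfying E[target U ¬fan]: {q2, q4, q5, q6}.

{q2, q4, q5, q6}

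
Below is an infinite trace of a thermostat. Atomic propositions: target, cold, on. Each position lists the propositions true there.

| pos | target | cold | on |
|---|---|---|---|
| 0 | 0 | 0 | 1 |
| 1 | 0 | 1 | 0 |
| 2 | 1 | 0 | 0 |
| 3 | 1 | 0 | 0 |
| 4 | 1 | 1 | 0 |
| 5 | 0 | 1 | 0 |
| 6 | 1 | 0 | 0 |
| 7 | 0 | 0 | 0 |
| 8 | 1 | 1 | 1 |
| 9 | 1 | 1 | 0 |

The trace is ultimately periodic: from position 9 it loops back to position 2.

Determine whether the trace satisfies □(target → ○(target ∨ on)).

target → ○(target ∨ on) must hold at every position from 0 onward. It fails at position 4, so □(target → ○(target ∨ on)) is false.
Positions where target holds: 2, 3, 4, 6, 8, 9.
Check ○(target ∨ on) at each: 2→ok, 3→ok, 4→fails, 6→fails, 8→ok, 9→ok.

Does not hold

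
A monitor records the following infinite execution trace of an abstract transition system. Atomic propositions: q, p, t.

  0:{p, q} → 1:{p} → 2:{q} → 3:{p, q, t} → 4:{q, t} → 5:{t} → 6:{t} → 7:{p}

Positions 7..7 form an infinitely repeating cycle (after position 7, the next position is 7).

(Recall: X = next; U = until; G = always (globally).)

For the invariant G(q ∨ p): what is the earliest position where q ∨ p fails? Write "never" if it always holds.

Check q ∨ p at each position in order: 0 ✓, 1 ✓, 2 ✓, 3 ✓, 4 ✓.
At position 5 the labels are {t}, so q ∨ p is false there. This is the first violation.

5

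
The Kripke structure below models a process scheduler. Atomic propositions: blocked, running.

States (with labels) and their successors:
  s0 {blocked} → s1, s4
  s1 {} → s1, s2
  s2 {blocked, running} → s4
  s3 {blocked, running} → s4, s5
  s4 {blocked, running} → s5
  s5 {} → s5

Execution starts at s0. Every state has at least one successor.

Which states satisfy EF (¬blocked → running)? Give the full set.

States satisfying ¬blocked → running: {s0, s2, s3, s4}.
States satisfying EF (¬blocked → running): {s0, s1, s2, s3, s4}.

{s0, s1, s2, s3, s4}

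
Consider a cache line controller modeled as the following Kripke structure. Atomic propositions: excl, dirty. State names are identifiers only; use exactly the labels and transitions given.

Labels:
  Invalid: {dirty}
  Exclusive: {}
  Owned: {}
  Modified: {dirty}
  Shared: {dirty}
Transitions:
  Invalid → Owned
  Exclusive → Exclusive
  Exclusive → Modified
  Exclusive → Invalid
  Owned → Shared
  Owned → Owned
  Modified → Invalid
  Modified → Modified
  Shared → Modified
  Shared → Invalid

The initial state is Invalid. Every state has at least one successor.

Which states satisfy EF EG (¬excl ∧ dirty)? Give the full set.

{Invalid, Exclusive, Owned, Modified, Shared}

States satisfying EG (¬excl ∧ dirty): {Modified, Shared}.
States satisfying EF EG (¬excl ∧ dirty): {Invalid, Exclusive, Owned, Modified, Shared}.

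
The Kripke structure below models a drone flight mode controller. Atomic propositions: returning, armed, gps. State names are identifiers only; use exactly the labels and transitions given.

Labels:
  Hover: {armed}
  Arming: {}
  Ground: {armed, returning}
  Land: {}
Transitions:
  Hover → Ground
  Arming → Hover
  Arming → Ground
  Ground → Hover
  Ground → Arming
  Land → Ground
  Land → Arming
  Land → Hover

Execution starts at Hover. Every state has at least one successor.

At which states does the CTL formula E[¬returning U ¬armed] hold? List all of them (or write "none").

{Arming, Land}

States satisfying ¬returning: {Hover, Arming, Land}.
States satisfying ¬armed: {Arming, Land}.
States satisfying E[¬returning U ¬armed]: {Arming, Land}.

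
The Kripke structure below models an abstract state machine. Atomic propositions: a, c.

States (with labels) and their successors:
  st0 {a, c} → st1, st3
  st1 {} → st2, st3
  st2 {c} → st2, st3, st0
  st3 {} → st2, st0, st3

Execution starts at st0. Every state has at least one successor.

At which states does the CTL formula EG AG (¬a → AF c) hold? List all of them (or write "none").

none

States satisfying AG (¬a → AF c): ∅.
States satisfying EG AG (¬a → AF c): ∅.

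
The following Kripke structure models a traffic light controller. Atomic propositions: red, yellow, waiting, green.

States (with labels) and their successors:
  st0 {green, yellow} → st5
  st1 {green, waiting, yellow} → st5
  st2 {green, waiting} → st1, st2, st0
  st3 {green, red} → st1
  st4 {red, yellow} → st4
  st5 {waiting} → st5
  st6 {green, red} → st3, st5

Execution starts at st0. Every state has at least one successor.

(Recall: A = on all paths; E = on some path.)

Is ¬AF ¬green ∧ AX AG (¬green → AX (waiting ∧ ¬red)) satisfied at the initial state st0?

Violated

States satisfying ¬green: {st4, st5}.
States satisfying AF ¬green: {st0, st1, st3, st4, st5, st6}.
States satisfying ¬AF ¬green: {st2}.
States satisfying AG (¬green → AX (waiting ∧ ¬red)): {st0, st1, st2, st3, st5, st6}.
States satisfying AX AG (¬green → AX (waiting ∧ ¬red)): {st0, st1, st2, st3, st5, st6}.
States satisfying ¬AF ¬green ∧ AX AG (¬green → AX (waiting ∧ ¬red)): {st2}.
st0 ∉ Sat(¬AF ¬green ∧ AX AG (¬green → AX (waiting ∧ ¬red))).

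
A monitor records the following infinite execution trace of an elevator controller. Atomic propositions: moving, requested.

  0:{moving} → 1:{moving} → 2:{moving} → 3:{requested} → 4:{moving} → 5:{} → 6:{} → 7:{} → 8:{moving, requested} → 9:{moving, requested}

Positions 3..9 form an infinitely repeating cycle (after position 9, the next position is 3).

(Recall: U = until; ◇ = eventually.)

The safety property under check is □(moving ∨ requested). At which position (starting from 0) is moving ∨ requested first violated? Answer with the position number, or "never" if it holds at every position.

5

Check moving ∨ requested at each position in order: 0 ✓, 1 ✓, 2 ✓, 3 ✓, 4 ✓.
At position 5 the labels are {}, so moving ∨ requested is false there. This is the first violation.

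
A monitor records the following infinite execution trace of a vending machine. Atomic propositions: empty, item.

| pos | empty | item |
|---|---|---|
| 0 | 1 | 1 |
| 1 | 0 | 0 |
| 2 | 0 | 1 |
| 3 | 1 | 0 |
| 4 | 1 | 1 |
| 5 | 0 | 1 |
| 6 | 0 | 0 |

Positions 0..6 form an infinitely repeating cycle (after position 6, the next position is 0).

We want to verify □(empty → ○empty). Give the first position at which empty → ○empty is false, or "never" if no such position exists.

At position 0 the labels are {empty, item} and the next position 1 has {}, so empty → ○empty is false there. This is the first violation.

0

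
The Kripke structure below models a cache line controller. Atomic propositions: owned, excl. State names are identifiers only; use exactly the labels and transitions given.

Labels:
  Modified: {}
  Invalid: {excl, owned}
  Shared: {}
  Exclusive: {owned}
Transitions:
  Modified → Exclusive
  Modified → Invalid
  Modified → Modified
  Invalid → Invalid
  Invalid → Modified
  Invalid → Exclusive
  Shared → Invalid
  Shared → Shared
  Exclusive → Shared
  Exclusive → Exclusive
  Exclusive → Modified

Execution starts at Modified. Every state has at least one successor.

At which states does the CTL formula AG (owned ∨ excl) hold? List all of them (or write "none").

States satisfying owned ∨ excl: {Invalid, Exclusive}.
States satisfying AG (owned ∨ excl): ∅.

none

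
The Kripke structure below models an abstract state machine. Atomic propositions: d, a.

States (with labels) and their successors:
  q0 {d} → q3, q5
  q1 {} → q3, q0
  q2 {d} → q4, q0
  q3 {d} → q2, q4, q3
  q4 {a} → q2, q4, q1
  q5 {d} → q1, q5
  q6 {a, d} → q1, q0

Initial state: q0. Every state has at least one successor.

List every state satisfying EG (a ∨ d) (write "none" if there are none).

{q0, q2, q3, q4, q5, q6}

States satisfying a ∨ d: {q0, q2, q3, q4, q5, q6}.
States satisfying EG (a ∨ d): {q0, q2, q3, q4, q5, q6}.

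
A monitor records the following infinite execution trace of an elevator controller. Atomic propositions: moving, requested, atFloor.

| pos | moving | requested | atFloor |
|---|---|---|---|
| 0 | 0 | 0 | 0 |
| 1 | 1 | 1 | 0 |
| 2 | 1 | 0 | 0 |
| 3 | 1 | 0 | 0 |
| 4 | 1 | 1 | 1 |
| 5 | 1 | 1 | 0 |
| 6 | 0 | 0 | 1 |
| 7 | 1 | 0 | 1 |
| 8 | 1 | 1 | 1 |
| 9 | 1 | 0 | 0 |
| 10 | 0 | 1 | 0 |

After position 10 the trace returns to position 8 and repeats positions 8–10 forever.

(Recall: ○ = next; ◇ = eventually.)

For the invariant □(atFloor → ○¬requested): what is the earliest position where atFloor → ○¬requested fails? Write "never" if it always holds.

Check atFloor → ○¬requested at each position in order: 0 ✓, 1 ✓, 2 ✓, 3 ✓.
At position 4 the labels are {atFloor, moving, requested} and the next position 5 has {moving, requested}, so atFloor → ○¬requested is false there. This is the first violation.

4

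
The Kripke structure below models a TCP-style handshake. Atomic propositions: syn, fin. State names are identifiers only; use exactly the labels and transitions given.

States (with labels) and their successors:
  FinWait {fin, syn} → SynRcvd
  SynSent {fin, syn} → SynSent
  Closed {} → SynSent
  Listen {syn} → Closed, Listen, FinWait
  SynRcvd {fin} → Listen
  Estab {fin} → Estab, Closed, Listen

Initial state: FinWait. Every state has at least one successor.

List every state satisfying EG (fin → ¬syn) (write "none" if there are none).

States satisfying fin → ¬syn: {Closed, Listen, SynRcvd, Estab}.
States satisfying EG (fin → ¬syn): {Listen, SynRcvd, Estab}.

{Listen, SynRcvd, Estab}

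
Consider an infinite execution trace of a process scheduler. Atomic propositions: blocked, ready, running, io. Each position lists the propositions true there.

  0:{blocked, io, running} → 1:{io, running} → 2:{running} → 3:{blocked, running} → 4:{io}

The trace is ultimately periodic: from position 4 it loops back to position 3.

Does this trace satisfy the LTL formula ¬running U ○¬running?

No

Walking from position 0: at position 0, ○¬running has not yet held and ¬running fails, so ¬running U ○¬running is false.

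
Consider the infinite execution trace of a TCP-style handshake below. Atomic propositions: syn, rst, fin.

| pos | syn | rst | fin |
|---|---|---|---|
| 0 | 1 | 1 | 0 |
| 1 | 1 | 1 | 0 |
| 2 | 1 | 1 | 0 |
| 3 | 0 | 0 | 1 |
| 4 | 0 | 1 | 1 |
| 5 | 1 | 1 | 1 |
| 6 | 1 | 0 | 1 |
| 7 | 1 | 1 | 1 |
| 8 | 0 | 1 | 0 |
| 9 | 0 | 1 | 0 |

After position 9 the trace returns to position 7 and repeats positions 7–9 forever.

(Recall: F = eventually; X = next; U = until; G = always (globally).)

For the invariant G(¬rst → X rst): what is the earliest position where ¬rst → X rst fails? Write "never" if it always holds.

¬rst → X rst holds at every position 0..9, and those are all the positions the trace ever visits, so the invariant G(¬rst → X rst) is never violated.

never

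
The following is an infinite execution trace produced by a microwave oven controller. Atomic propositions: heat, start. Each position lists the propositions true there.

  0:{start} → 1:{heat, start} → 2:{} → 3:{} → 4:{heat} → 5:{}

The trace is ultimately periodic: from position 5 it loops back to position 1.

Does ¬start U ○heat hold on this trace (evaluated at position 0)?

Walking from position 0: ○heat first holds at position 0, and ¬start holds at every earlier position along the way, so ¬start U ○heat holds.

Holds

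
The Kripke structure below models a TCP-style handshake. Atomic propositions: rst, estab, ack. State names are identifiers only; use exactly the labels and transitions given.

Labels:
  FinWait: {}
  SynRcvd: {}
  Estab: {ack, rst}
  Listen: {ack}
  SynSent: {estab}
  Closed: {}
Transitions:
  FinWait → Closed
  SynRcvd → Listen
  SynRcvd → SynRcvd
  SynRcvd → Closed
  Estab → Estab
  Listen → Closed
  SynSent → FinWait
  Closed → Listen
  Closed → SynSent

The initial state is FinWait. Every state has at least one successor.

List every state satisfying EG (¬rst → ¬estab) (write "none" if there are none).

States satisfying ¬rst → ¬estab: {FinWait, SynRcvd, Estab, Listen, Closed}.
States satisfying EG (¬rst → ¬estab): {FinWait, SynRcvd, Estab, Listen, Closed}.

{FinWait, SynRcvd, Estab, Listen, Closed}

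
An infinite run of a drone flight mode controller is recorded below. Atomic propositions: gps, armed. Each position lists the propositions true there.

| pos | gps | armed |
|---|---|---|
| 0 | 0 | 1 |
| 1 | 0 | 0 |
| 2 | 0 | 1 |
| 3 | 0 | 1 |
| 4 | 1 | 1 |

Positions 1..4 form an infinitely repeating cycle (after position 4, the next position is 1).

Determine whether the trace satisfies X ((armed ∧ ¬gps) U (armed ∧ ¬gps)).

The position after 0 is 1; (armed ∧ ¬gps) U (armed ∧ ¬gps) is false there.

Does not hold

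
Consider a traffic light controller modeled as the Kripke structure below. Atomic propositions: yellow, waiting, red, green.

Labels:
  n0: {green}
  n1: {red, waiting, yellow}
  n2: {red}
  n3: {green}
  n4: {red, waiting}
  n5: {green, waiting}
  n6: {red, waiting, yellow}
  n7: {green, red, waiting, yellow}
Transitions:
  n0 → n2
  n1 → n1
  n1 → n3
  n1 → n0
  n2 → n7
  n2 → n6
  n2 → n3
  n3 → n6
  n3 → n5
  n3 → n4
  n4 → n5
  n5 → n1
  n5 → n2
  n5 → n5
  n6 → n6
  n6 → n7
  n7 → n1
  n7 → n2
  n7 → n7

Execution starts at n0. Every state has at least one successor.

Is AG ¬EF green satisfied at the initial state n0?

States satisfying ¬EF green: ∅.
States satisfying AG ¬EF green: ∅.
n0 is reachable from n0 and violates ¬EF green, so AG fails at n0.
n0 ∉ Sat(AG ¬EF green).

Does not hold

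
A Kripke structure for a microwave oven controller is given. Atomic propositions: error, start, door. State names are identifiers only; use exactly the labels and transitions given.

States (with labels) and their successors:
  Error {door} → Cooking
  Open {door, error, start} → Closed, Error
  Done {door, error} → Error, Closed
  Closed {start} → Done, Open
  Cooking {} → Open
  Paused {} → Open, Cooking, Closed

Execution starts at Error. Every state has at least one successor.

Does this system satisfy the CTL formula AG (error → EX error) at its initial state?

Violated

States satisfying error → EX error: {Error, Closed, Cooking, Paused}.
States satisfying AG (error → EX error): ∅.
Done is reachable from Error and violates error → EX error, so AG fails at Error.
Error ∉ Sat(AG (error → EX error)).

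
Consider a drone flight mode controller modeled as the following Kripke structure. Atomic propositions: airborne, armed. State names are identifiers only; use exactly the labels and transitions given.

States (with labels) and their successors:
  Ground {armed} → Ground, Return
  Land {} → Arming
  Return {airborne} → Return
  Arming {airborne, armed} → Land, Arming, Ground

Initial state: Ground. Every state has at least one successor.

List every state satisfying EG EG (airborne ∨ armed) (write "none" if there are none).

{Ground, Return, Arming}

States satisfying EG (airborne ∨ armed): {Ground, Return, Arming}.
States satisfying EG EG (airborne ∨ armed): {Ground, Return, Arming}.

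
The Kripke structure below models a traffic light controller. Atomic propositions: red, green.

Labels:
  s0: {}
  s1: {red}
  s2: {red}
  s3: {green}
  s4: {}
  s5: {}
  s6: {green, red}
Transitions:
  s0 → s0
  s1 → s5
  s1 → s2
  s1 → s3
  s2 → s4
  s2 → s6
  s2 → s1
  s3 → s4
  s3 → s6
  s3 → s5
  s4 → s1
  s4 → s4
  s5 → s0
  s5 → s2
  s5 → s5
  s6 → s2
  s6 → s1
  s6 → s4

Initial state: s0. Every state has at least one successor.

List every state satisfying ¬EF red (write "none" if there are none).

{s0}

States satisfying red: {s1, s2, s6}.
States satisfying EF red: {s1, s2, s3, s4, s5, s6}.
States satisfying ¬EF red: {s0}.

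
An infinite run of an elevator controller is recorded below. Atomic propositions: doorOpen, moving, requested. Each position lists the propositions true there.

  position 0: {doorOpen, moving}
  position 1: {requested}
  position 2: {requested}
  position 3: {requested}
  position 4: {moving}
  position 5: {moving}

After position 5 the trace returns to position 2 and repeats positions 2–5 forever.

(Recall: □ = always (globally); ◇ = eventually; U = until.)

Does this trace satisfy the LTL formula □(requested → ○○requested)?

Does not hold

requested → ○○requested must hold at every position from 0 onward. It fails at position 2, so □(requested → ○○requested) is false.
Positions where requested holds: 1, 2, 3.
Check ○○requested at each: 1→ok, 2→fails, 3→fails.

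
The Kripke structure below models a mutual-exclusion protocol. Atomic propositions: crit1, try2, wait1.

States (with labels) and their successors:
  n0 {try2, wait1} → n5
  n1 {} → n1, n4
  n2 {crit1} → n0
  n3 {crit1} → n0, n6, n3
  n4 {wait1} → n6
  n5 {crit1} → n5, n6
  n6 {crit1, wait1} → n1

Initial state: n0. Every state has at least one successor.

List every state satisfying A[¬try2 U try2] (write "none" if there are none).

{n0, n2}

States satisfying ¬try2: {n1, n2, n3, n4, n5, n6}.
States satisfying try2: {n0}.
States satisfying A[¬try2 U try2]: {n0, n2}.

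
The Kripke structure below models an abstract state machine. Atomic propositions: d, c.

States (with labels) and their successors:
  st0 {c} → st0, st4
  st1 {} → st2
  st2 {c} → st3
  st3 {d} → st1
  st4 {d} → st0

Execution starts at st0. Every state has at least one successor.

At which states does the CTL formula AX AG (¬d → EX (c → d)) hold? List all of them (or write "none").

States satisfying AG (¬d → EX (c → d)): {st0, st4}.
States satisfying AX AG (¬d → EX (c → d)): {st0, st4}.

{st0, st4}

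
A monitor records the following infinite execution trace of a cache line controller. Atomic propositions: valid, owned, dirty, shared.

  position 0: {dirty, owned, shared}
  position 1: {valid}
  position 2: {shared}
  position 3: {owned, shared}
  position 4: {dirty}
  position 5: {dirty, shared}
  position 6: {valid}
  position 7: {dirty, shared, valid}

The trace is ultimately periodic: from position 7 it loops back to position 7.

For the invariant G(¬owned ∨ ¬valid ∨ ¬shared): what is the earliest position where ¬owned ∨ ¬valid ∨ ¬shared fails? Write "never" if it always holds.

never

¬owned ∨ ¬valid ∨ ¬shared holds at every position 0..7, and those are all the positions the trace ever visits, so the invariant G(¬owned ∨ ¬valid ∨ ¬shared) is never violated.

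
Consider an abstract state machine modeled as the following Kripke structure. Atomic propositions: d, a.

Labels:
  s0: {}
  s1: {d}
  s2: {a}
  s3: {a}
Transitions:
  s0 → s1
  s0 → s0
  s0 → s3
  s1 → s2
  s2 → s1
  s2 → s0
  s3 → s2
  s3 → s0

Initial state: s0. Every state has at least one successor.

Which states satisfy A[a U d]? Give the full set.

{s1}

States satisfying a: {s2, s3}.
States satisfying d: {s1}.
States satisfying A[a U d]: {s1}.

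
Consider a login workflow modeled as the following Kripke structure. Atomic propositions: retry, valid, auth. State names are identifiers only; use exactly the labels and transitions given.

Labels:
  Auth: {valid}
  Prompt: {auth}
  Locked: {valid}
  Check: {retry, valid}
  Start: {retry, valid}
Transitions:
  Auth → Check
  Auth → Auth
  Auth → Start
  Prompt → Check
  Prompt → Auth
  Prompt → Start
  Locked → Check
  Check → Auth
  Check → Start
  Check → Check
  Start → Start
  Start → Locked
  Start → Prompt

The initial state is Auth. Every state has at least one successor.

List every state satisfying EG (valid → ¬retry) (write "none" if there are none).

States satisfying valid → ¬retry: {Auth, Prompt, Locked}.
States satisfying EG (valid → ¬retry): {Auth, Prompt}.

{Auth, Prompt}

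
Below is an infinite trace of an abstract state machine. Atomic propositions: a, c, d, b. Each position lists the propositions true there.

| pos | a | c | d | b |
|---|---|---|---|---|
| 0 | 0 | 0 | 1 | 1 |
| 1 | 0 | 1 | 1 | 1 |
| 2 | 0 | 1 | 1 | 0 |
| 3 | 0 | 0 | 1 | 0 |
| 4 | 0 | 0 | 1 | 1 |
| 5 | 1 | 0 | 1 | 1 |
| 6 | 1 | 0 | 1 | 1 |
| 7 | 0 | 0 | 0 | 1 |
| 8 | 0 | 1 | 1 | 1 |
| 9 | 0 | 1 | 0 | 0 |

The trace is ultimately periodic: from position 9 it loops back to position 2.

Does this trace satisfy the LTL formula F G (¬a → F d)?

G (¬a → F d) holds at position 0, which is reachable from 0, so F G (¬a → F d) holds.

Satisfied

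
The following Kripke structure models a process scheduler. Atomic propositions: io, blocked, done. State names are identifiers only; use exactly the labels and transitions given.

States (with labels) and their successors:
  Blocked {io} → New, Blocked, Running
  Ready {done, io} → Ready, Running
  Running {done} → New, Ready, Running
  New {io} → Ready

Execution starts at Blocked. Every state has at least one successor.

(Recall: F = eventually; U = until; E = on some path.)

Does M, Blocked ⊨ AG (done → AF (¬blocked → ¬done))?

States satisfying done → AF (¬blocked → ¬done): {Blocked, New}.
States satisfying AG (done → AF (¬blocked → ¬done)): ∅.
Ready is reachable from Blocked and violates done → AF (¬blocked → ¬done), so AG fails at Blocked.
Blocked ∉ Sat(AG (done → AF (¬blocked → ¬done))).

No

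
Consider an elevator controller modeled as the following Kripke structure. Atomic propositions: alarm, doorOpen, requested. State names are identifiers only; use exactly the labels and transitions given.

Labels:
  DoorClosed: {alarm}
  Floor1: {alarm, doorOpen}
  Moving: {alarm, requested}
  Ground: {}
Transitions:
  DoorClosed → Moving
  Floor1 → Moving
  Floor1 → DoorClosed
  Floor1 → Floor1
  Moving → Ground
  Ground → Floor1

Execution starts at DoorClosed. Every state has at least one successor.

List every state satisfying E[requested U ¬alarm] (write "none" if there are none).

{Moving, Ground}

States satisfying requested: {Moving}.
States satisfying ¬alarm: {Ground}.
States satisfying E[requested U ¬alarm]: {Moving, Ground}.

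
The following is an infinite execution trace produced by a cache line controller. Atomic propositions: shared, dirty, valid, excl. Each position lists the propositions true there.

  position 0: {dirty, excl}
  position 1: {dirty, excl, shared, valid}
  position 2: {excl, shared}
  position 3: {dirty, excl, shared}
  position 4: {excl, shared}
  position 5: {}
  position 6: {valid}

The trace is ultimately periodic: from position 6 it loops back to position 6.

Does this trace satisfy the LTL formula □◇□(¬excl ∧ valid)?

Satisfied

◇□(¬excl ∧ valid) holds at every position 0..6, and those are all positions ever visited, so □◇□(¬excl ∧ valid) holds.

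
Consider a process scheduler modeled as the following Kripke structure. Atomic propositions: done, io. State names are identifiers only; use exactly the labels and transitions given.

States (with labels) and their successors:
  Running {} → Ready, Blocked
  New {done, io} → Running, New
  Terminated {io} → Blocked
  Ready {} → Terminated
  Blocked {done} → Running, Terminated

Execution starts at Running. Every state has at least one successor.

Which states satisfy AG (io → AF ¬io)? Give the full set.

States satisfying io → AF ¬io: {Running, Terminated, Ready, Blocked}.
States satisfying AG (io → AF ¬io): {Running, Terminated, Ready, Blocked}.

{Running, Terminated, Ready, Blocked}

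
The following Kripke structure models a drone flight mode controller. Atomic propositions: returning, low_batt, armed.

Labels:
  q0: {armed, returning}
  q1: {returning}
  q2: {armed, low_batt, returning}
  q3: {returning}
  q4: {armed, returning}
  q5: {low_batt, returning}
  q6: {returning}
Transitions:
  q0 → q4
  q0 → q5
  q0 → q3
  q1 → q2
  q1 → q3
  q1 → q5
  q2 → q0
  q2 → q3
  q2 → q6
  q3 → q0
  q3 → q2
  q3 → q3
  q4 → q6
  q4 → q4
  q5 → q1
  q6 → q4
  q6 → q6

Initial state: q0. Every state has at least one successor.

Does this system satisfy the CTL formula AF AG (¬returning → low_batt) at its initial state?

States satisfying AG (¬returning → low_batt): {q0, q1, q2, q3, q4, q5, q6}.
States satisfying AF AG (¬returning → low_batt): {q0, q1, q2, q3, q4, q5, q6}.
q0 ∈ Sat(AF AG (¬returning → low_batt)).

Yes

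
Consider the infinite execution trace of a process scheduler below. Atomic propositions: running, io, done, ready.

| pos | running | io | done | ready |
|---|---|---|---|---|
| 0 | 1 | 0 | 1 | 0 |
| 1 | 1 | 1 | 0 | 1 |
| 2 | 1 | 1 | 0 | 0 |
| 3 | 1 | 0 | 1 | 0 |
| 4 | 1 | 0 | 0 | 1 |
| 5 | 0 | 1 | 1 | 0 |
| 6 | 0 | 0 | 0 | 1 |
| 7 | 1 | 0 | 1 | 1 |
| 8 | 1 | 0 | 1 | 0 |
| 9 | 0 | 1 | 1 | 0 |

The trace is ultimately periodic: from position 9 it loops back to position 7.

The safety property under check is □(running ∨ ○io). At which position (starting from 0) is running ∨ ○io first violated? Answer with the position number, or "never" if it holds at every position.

5

Check running ∨ ○io at each position in order: 0 ✓, 1 ✓, 2 ✓, 3 ✓, 4 ✓.
At position 5 the labels are {done, io} and the next position 6 has {ready}, so running ∨ ○io is false there. This is the first violation.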